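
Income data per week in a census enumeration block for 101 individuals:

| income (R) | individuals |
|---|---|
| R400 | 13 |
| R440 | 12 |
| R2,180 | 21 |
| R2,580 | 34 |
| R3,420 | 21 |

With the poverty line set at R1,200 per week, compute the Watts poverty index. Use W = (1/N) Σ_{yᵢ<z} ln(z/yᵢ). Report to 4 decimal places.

Incomes under z: 13×R400, 12×R440 (q = 25 of N = 101).
ln(z/y) terms: ln(1200/400) = 1.0986 (×13); ln(1200/440) = 1.0033 (×12).
W = 26.321585 / 101 = 0.2606.

0.2606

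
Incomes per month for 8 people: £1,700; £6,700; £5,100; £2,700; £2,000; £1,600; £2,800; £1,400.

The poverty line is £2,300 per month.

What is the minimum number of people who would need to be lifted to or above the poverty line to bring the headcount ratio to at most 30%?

4 of the 8 people are poor, so H = 4/8 = 0.500.
A headcount ratio of at most 30% allows at most ⌊0.30 × 8⌋ = 2 poor people.
So at least 4 − 2 = 2 must be lifted.

2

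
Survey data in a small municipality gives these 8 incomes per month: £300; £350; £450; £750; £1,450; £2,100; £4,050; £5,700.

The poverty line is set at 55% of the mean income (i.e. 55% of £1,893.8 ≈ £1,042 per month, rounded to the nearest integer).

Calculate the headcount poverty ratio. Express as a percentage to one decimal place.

50.0%

4 of the 8 individuals have income below £1,042.
H = 4/8 = 50.0%.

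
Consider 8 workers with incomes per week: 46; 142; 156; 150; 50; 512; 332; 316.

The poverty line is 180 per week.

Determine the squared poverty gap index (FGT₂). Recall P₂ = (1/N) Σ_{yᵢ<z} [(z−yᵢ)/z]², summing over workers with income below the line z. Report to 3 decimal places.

0.146

Below the line: 46, 50, 142, 150, 156 (q = 5 of N = 8).
Gap ratios (z−y)/z: (180−46)/180 = 0.7444; (180−50)/180 = 0.7222; (180−142)/180 = 0.2111; (180−150)/180 = 0.1667; (180−156)/180 = 0.1333.
Squared: 0.5542; 0.5216; 0.0446; 0.0278; 0.0178.
Sum = 1.165926; P₂ = 1.165926 / 8 = 0.146.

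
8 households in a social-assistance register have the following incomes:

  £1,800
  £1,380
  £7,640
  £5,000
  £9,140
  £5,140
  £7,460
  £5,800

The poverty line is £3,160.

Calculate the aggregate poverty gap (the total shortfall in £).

£3,140

Poor units: £1,380, £1,800 (q = 2 of N = 8).
Individual gaps: 3160−1380 = 1780; 3160−1800 = 1360.
Aggregate gap = £3,140.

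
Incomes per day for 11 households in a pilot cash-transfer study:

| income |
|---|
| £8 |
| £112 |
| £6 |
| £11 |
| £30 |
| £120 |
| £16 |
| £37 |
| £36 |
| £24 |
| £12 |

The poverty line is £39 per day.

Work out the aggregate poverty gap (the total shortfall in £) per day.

£171

Below the line: £6, £8, £11, £12, £16, £24, £30, £36, £37 (q = 9 of N = 11).
Individual gaps: 39−6 = 33; 39−8 = 31; 39−11 = 28; 39−12 = 27; 39−16 = 23; 39−24 = 15; 39−30 = 9; 39−36 = 3; 39−37 = 2.
Aggregate gap = £171.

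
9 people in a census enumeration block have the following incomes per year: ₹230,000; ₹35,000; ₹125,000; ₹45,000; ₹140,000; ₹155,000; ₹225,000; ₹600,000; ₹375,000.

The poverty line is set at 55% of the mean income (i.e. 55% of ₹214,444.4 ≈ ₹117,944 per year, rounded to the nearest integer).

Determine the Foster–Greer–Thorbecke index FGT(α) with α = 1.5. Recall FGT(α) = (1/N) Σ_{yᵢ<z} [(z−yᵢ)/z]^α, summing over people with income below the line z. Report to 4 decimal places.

0.1196

Below z: ₹35,000, ₹45,000 (q = 2 of N = 9).
Gap ratios (z−y)/z: (117944−35000)/117944 = 0.7032; (117944−45000)/117944 = 0.6185.
Raised to α = 1.5: 0.58974; 0.48637.
Sum = 1.076118; FGT(1.5) = 1.076118 / 9 = 0.1196.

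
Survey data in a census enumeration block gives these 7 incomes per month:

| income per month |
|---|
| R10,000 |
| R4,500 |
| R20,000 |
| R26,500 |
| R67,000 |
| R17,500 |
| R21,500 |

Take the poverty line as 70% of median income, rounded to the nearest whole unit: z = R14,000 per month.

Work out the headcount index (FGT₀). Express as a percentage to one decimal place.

2 of the 7 individuals have income below R14,000.
H = 2/7 = 28.6%.

28.6%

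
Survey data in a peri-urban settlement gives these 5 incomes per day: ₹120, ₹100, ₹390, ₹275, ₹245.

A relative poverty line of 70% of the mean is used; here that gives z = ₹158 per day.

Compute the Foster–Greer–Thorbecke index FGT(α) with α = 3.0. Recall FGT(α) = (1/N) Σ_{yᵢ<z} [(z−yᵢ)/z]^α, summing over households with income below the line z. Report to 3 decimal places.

0.013

Poor units: ₹100, ₹120 (q = 2 of N = 5).
Relative gaps: (158−100)/158 = 0.3671; (158−120)/158 = 0.2405.
Raised to α = 3.0: 0.04947; 0.01391.
Sum = 0.063378; FGT(3.0) = 0.063378 / 5 = 0.013.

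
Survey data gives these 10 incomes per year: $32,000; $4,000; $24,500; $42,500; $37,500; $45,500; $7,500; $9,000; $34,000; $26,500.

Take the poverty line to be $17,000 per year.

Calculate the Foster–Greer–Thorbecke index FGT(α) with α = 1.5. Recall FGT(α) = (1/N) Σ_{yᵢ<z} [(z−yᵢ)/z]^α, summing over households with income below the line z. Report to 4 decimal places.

Poor units: $4,000, $7,500, $9,000 (q = 3 of N = 10).
Normalized shortfalls: (17000−4000)/17000 = 0.7647; (17000−7500)/17000 = 0.5588; (17000−9000)/17000 = 0.4706.
Raised to α = 1.5: 0.66872; 0.41775; 0.32282.
Sum = 1.409282; FGT(1.5) = 1.409282 / 10 = 0.1409.

0.1409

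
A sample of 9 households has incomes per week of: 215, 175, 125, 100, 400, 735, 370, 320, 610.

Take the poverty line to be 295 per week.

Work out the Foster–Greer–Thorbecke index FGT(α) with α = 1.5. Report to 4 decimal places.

0.1528

Incomes under z: 100, 125, 175, 215 (q = 4 of N = 9).
Gap ratios (z−y)/z: (295−100)/295 = 0.6610; (295−125)/295 = 0.5763; (295−175)/295 = 0.4068; (295−215)/295 = 0.2712.
Raised to α = 1.5: 0.53743; 0.43746; 0.25944; 0.14122.
Sum = 1.375551; FGT(1.5) = 1.375551 / 9 = 0.1528.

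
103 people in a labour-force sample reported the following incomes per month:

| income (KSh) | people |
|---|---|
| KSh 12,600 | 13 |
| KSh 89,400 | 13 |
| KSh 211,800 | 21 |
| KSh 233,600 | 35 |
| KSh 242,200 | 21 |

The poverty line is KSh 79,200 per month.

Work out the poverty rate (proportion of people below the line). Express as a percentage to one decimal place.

12.6%

13 of the 103 people have income below KSh 79,200.
H = 13/103 = 12.6%.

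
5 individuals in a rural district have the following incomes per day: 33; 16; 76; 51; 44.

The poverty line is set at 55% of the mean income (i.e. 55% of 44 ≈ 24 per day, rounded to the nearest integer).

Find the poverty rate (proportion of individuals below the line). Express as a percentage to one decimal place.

1 of the 5 individuals have income below 24.
H = 1/5 = 20.0%.

20.0%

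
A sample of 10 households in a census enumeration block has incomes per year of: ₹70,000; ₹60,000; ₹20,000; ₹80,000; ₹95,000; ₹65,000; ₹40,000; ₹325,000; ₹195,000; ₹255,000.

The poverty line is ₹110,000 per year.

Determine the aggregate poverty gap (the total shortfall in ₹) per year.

Poor units: ₹20,000, ₹40,000, ₹60,000, ₹65,000, ₹70,000, ₹80,000, ₹95,000 (q = 7 of N = 10).
Individual gaps: 110000−20000 = 90000; 110000−40000 = 70000; 110000−60000 = 50000; 110000−65000 = 45000; 110000−70000 = 40000; 110000−80000 = 30000; 110000−95000 = 15000.
Aggregate gap = ₹340,000.

₹340,000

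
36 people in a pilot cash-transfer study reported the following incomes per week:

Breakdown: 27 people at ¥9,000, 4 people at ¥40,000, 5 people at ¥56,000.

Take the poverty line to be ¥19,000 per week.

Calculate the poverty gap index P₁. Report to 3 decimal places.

Incomes under z: 27×¥9,000 (q = 27 of N = 36).
Relative gaps: (19000−9000)/19000 = 0.5263 (×27).
Σ = 14.210526. Dividing by the full population N = 36 gives P₁ = 0.395.

0.395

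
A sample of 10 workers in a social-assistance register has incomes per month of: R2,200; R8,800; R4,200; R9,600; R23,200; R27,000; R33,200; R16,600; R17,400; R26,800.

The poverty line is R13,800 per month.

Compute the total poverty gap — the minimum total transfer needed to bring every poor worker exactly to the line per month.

R30,400

Below the line: R2,200, R4,200, R8,800, R9,600 (q = 4 of N = 10).
Individual gaps: 13800−2200 = 11600; 13800−4200 = 9600; 13800−8800 = 5000; 13800−9600 = 4200.
Aggregate gap = R30,400.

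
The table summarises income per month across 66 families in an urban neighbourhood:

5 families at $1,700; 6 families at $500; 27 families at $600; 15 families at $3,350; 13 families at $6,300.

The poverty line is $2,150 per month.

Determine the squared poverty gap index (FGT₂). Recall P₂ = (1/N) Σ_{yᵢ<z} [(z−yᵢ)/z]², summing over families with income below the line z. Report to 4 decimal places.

0.2695

Incomes under z: 6×$500, 27×$600, 5×$1,700 (q = 38 of N = 66).
Shortfall ratios: (2150−500)/2150 = 0.7674 (×6); (2150−600)/2150 = 0.7209 (×27); (2150−1700)/2150 = 0.2093 (×5).
Squared: 0.5890 (×6); 0.5197 (×27); 0.0438 (×5).
Sum = 17.785830; P₂ = 17.785830 / 66 = 0.2695.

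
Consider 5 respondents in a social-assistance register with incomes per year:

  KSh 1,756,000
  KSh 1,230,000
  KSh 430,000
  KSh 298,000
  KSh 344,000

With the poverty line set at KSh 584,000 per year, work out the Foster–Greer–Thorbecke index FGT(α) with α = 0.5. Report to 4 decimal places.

0.3709

Below z: KSh 298,000, KSh 344,000, KSh 430,000 (q = 3 of N = 5).
Relative gaps: (584000−298000)/584000 = 0.4897; (584000−344000)/584000 = 0.4110; (584000−430000)/584000 = 0.2637.
Raised to α = 0.5: 0.69980; 0.64106; 0.51352.
Sum = 1.854381; FGT(0.5) = 1.854381 / 5 = 0.3709.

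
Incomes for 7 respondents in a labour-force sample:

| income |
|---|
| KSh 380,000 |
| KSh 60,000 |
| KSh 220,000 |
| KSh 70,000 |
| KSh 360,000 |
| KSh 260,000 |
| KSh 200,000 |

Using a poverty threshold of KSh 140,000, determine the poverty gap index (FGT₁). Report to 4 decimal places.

0.1531

Below the line: KSh 60,000, KSh 70,000 (q = 2 of N = 7).
Relative gaps: (140000−60000)/140000 = 0.5714; (140000−70000)/140000 = 0.5000.
Σ = 1.071429. Dividing by the full population N = 7 gives P₁ = 0.1531.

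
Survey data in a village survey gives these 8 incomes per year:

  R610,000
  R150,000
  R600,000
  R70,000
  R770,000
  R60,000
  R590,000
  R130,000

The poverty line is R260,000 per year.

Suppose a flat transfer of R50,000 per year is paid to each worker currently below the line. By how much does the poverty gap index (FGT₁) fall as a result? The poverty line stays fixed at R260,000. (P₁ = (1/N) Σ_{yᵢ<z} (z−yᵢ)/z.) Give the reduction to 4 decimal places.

0.0962

Before: below the line — R60,000, R70,000, R130,000, R150,000; poverty gap index (FGT₁) = 0.302885.
After the R50,000 transfer: below the line — R110,000, R120,000, R180,000, R200,000; poverty gap index (FGT₁) = 0.206731.
Reduction = 0.302885 − 0.206731 = 0.0962.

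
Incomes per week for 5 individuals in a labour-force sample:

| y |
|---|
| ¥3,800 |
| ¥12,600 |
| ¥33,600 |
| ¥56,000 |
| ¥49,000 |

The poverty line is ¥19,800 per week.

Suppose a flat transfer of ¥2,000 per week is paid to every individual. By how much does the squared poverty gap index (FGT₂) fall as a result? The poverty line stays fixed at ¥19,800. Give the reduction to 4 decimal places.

Before: below the line — ¥3,800, ¥12,600; squared poverty gap index (FGT₂) = 0.157045.
After the ¥2,000 transfer: below the line — ¥5,800, ¥14,600; squared poverty gap index (FGT₂) = 0.113784.
Reduction = 0.157045 − 0.113784 = 0.0433.

0.0433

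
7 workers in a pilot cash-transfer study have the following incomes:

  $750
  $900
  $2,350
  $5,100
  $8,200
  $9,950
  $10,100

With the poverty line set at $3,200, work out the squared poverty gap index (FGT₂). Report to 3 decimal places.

Incomes under z: $750, $900, $2,350 (q = 3 of N = 7).
Relative gaps: (3200−750)/3200 = 0.7656; (3200−900)/3200 = 0.7188; (3200−2350)/3200 = 0.2656.
Squared: 0.5862; 0.5166; 0.0706.
Sum = 1.173340; P₂ = 1.173340 / 7 = 0.168.

0.168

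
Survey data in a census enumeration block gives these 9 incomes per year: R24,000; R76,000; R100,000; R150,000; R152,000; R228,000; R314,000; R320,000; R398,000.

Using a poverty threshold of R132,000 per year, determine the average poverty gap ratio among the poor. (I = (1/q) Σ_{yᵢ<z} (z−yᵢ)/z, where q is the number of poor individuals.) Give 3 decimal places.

0.495

Below the line: R24,000, R76,000, R100,000 (q = 3 of N = 9).
Shortfall ratios (z−y)/z: 0.8182, 0.4242, 0.2424; sum = 1.484848.
The income-gap ratio divides by q (the poor only): 1.484848 / 3 = 0.495.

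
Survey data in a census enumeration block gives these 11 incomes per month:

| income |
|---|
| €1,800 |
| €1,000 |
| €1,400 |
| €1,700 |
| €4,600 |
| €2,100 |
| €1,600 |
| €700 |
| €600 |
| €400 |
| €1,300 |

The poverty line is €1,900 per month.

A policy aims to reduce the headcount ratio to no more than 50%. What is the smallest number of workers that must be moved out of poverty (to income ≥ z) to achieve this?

9 of the 11 workers are poor, so H = 9/11 = 0.818.
A headcount ratio of at most 50% allows at most ⌊0.50 × 11⌋ = 5 poor workers.
So at least 9 − 5 = 4 must be lifted.

4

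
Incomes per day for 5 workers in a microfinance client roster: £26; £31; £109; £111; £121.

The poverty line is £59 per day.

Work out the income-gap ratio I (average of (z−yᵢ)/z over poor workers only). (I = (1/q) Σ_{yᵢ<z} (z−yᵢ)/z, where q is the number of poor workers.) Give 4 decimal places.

0.5169

Poor units: £26, £31 (q = 2 of N = 5).
Shortfall ratios (z−y)/z: 0.5593, 0.4746; sum = 1.033898.
The income-gap ratio divides by q (the poor only): 1.033898 / 2 = 0.5169.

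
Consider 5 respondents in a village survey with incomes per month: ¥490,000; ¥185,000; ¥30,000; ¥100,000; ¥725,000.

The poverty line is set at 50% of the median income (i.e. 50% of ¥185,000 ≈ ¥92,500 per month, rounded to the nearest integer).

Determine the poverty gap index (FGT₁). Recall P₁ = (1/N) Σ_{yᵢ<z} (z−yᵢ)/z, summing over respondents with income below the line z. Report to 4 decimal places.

Incomes under z: ¥30,000 (q = 1 of N = 5).
Normalized shortfalls: (92500−30000)/92500 = 0.6757.
Σ = 0.675676. Dividing by the full population N = 5 gives P₁ = 0.1351.

0.1351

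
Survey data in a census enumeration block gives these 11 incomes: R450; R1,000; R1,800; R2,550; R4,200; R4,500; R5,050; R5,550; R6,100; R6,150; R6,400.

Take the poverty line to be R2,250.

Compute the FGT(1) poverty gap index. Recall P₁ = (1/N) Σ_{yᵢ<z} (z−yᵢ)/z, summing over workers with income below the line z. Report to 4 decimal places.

Below z: R450, R1,000, R1,800 (q = 3 of N = 11).
Relative gaps: (2250−450)/2250 = 0.8000; (2250−1000)/2250 = 0.5556; (2250−1800)/2250 = 0.2000.
Σ = 1.555556. Dividing by the full population N = 11 gives P₁ = 0.1414.

0.1414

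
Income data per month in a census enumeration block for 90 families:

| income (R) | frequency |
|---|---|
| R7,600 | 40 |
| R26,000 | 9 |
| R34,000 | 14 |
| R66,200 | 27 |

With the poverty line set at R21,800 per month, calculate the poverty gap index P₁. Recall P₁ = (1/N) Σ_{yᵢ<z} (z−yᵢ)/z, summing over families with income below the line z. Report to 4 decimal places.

0.2895

Incomes under z: 40×R7,600 (q = 40 of N = 90).
Shortfall ratios: (21800−7600)/21800 = 0.6514 (×40).
Sum of shortfalls = 26.055046; P₁ averages over all N: 26.055046 / 90 = 0.2895.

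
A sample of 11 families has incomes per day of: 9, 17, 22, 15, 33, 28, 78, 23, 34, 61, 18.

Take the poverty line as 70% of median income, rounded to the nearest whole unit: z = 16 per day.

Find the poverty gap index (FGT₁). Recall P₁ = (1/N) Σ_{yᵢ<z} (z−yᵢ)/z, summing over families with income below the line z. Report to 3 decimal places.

Below z: 9, 15 (q = 2 of N = 11).
Relative gaps: (16−9)/16 = 0.4375; (16−15)/16 = 0.0625.
Sum of shortfalls = 0.500000; P₁ averages over all N: 0.500000 / 11 = 0.045.

0.045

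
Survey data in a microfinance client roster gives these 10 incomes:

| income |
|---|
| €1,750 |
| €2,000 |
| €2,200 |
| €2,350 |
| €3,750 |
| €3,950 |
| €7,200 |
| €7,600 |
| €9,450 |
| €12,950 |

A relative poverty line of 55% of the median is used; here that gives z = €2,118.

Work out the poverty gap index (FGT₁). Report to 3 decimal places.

0.023

Below z: €1,750, €2,000 (q = 2 of N = 10).
Normalized shortfalls: (2118−1750)/2118 = 0.1737; (2118−2000)/2118 = 0.0557.
Σ = 0.229462. Dividing by the full population N = 10 gives P₁ = 0.023.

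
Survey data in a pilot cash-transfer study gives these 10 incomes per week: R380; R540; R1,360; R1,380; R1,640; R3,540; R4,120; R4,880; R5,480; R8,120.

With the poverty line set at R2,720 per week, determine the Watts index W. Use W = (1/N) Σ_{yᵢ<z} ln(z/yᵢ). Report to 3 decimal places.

Below the line: R380, R540, R1,360, R1,380, R1,640 (q = 5 of N = 10).
ln(z/y) terms: ln(2720/380) = 1.9682; ln(2720/540) = 1.6168; ln(2720/1360) = 0.6931; ln(2720/1380) = 0.6785; ln(2720/1640) = 0.5059.
W = 5.462665 / 10 = 0.546.

0.546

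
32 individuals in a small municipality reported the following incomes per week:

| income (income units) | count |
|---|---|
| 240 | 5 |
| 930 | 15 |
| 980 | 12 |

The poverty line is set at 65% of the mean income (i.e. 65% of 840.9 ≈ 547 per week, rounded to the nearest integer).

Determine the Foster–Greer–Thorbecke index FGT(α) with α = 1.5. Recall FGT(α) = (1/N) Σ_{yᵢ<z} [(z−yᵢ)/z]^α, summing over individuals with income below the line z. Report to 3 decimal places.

0.066

Below the line: 5×240 (q = 5 of N = 32).
Gap ratios (z−y)/z: (547−240)/547 = 0.5612 (×5).
Raised to α = 1.5: 0.42046 (×5).
Sum = 2.102309; FGT(1.5) = 2.102309 / 32 = 0.066.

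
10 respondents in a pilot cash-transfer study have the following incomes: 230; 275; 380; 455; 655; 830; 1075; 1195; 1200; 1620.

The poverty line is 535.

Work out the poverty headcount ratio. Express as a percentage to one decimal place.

40.0%

4 of the 10 respondents have income below 535.
H = 4/10 = 40.0%.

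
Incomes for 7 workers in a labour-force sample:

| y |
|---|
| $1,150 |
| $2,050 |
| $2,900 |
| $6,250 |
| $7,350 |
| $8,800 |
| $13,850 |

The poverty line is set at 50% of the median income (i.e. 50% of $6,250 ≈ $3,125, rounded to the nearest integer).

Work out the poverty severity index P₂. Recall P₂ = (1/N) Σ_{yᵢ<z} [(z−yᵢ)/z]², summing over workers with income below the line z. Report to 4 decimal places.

0.0747

Below z: $1,150, $2,050, $2,900 (q = 3 of N = 7).
Normalized shortfalls: (3125−1150)/3125 = 0.6320; (3125−2050)/3125 = 0.3440; (3125−2900)/3125 = 0.0720.
Squared: 0.3994; 0.1183; 0.0052.
Sum = 0.522944; P₂ = 0.522944 / 7 = 0.0747.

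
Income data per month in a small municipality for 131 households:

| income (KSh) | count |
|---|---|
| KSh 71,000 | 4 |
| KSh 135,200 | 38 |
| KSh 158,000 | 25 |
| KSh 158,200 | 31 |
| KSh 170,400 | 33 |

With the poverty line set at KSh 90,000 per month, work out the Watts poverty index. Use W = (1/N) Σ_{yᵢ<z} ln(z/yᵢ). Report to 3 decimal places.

0.007

Below z: 4×KSh 71,000 (q = 4 of N = 131).
ln(z/y) terms: ln(90000/71000) = 0.2371 (×4).
W = 0.948519 / 131 = 0.007.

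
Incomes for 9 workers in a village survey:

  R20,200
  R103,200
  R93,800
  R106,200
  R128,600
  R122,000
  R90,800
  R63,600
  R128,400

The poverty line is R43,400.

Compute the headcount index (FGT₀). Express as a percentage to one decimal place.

1 of the 9 workers have income below R43,400.
H = 1/9 = 11.1%.

11.1%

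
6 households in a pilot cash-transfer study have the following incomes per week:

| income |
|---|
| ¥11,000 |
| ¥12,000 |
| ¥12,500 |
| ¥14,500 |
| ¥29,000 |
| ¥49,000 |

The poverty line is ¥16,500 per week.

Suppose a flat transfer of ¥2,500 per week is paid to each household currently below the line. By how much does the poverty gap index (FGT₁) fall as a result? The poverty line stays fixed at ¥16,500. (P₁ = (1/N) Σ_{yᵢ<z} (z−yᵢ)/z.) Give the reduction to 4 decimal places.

0.0960

Before: below the line — ¥11,000, ¥12,000, ¥12,500, ¥14,500; poverty gap index (FGT₁) = 0.161616.
After the ¥2,500 transfer: below the line — ¥13,500, ¥14,500, ¥15,000; poverty gap index (FGT₁) = 0.065657.
Reduction = 0.161616 − 0.065657 = 0.0960.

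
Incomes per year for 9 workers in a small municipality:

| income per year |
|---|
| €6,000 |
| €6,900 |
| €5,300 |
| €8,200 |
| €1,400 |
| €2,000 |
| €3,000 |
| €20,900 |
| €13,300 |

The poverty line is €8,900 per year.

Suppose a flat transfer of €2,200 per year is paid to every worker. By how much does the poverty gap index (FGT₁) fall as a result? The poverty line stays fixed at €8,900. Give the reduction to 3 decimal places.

Before: below the line — €1,400, €2,000, €3,000, €5,300, €6,000, €6,900, €8,200; poverty gap index (FGT₁) = 0.36829.
After the €2,200 transfer: below the line — €3,600, €4,200, €5,200, €7,500, €8,200; poverty gap index (FGT₁) = 0.19725.
Reduction = 0.36829 − 0.19725 = 0.171.

0.171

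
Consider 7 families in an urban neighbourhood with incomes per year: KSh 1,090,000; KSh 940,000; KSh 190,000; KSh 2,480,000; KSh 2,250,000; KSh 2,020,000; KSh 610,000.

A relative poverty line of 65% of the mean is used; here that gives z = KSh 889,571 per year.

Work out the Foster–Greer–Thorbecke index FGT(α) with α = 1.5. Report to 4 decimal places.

Below the line: KSh 190,000, KSh 610,000 (q = 2 of N = 7).
Shortfall ratios: (889571−190000)/889571 = 0.7864; (889571−610000)/889571 = 0.3143.
Raised to α = 1.5: 0.69739; 0.17618.
Sum = 0.873576; FGT(1.5) = 0.873576 / 7 = 0.1248.

0.1248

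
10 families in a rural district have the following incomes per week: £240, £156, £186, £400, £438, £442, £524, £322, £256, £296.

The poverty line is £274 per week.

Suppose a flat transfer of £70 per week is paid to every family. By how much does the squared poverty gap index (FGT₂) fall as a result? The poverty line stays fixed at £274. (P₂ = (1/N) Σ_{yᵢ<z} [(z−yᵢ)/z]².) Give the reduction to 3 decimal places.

0.027

Before: below the line — £156, £186, £240, £256; squared poverty gap index (FGT₂) = 0.03083.
After the £70 transfer: below the line — £226, £256; squared poverty gap index (FGT₂) = 0.00350.
Reduction = 0.03083 − 0.00350 = 0.027.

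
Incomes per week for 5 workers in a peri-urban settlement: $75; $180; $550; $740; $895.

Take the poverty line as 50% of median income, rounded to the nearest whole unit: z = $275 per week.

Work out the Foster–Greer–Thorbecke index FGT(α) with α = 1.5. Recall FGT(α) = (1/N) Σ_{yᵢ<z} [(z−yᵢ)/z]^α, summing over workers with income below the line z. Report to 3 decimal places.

0.165

Incomes under z: $75, $180 (q = 2 of N = 5).
Relative gaps: (275−75)/275 = 0.7273; (275−180)/275 = 0.3455.
Raised to α = 1.5: 0.62022; 0.20304.
Sum = 0.823262; FGT(1.5) = 0.823262 / 5 = 0.165.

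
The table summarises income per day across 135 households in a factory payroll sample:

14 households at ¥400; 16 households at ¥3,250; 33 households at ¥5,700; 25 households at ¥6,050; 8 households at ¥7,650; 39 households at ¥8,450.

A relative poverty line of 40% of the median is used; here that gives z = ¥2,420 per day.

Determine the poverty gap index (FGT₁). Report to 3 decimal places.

Below the line: 14×¥400 (q = 14 of N = 135).
Shortfall ratios: (2420−400)/2420 = 0.8347 (×14).
Σ = 11.685950. Dividing by the full population N = 135 gives P₁ = 0.087.

0.087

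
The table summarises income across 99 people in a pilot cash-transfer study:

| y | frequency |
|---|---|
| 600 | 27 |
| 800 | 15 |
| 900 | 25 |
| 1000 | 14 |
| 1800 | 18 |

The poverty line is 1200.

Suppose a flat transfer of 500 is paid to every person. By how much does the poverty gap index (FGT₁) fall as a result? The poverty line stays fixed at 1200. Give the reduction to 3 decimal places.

Before: below the line — 27×600, 15×800, 25×900, 14×1000; poverty gap index (FGT₁) = 0.27357.
After the 500 transfer: below the line — 27×1100; poverty gap index (FGT₁) = 0.02273.
Reduction = 0.27357 − 0.02273 = 0.251.

0.251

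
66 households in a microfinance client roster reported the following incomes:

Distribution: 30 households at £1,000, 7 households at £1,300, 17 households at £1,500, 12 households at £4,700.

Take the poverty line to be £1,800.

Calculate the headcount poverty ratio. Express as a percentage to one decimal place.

54 of the 66 households have income below £1,800.
H = 54/66 = 81.8%.

81.8%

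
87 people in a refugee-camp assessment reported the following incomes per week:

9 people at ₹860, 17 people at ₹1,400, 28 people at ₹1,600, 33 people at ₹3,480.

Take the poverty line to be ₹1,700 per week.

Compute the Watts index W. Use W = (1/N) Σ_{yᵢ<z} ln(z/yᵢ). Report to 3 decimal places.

0.128

Below z: 9×₹860, 17×₹1,400, 28×₹1,600 (q = 54 of N = 87).
Log gaps: ln(1700/860) = 0.6815 (×9); ln(1700/1400) = 0.1942 (×17); ln(1700/1600) = 0.0606 (×28).
W = 11.131202 / 87 = 0.128.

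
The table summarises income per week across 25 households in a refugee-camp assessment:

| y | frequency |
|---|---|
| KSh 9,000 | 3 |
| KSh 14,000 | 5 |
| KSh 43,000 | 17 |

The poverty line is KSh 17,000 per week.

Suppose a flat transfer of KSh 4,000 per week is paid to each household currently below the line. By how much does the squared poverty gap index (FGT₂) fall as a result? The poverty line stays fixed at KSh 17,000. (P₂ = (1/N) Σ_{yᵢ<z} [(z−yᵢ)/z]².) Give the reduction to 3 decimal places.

Before: below the line — 3×KSh 9,000, 5×KSh 14,000; squared poverty gap index (FGT₂) = 0.03280.
After the KSh 4,000 transfer: below the line — 3×KSh 13,000; squared poverty gap index (FGT₂) = 0.00664.
Reduction = 0.03280 − 0.00664 = 0.026.

0.026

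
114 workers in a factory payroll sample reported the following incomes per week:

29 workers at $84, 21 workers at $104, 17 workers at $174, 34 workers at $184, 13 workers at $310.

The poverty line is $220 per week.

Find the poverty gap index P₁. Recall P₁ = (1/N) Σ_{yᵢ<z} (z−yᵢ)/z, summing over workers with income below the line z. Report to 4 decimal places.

0.3344

Poor units: 29×$84, 21×$104, 17×$174, 34×$184 (q = 101 of N = 114).
Shortfall ratios: (220−84)/220 = 0.6182 (×29); (220−104)/220 = 0.5273 (×21); (220−174)/220 = 0.2091 (×17); (220−184)/220 = 0.1636 (×34).
Σ = 38.118182. Dividing by the full population N = 114 gives P₁ = 0.3344.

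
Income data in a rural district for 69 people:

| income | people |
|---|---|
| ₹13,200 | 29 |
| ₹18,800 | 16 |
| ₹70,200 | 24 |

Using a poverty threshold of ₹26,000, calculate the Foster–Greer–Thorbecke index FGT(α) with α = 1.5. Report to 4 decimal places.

Poor units: 29×₹13,200, 16×₹18,800 (q = 45 of N = 69).
Normalized shortfalls: (26000−13200)/26000 = 0.4923 (×29); (26000−18800)/26000 = 0.2769 (×16).
Raised to α = 1.5: 0.34543 (×29); 0.14573 (×16).
Sum = 12.348977; FGT(1.5) = 12.348977 / 69 = 0.1790.

0.1790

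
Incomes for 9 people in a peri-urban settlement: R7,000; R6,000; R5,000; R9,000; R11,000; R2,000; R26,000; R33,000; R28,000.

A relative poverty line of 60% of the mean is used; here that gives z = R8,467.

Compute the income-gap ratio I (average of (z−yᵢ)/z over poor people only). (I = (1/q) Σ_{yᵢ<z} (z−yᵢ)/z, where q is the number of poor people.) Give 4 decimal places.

Below the line: R2,000, R5,000, R6,000, R7,000 (q = 4 of N = 9).
Relative gaps: 0.7638, 0.4095, 0.2914, 0.1733; sum = 1.637888.
I averages over the q = 4 poor units only: 1.637888 / 4 = 0.4095.

0.4095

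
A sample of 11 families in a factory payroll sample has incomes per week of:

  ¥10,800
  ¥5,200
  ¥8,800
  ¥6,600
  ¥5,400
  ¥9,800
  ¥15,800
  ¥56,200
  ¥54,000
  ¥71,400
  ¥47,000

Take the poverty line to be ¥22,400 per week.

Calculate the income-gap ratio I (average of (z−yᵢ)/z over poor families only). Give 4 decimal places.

0.6020

Incomes under z: ¥5,200, ¥5,400, ¥6,600, ¥8,800, ¥9,800, ¥10,800, ¥15,800 (q = 7 of N = 11).
Shortfall ratios (z−y)/z: 0.7679, 0.7589, 0.7054, 0.6071, 0.5625, 0.5179, 0.2946; sum = 4.214286.
I averages over the q = 7 poor units only: 4.214286 / 7 = 0.6020.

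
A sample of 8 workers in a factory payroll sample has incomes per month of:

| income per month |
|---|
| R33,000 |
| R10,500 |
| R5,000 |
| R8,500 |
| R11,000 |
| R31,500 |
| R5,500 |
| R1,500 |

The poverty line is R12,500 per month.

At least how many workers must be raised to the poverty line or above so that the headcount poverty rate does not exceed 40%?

3

Currently q = 6 of N = 8 are below the line (H = 0.750).
A headcount ratio of at most 40% allows at most ⌊0.40 × 8⌋ = 3 poor workers.
So at least 6 − 3 = 3 must be lifted.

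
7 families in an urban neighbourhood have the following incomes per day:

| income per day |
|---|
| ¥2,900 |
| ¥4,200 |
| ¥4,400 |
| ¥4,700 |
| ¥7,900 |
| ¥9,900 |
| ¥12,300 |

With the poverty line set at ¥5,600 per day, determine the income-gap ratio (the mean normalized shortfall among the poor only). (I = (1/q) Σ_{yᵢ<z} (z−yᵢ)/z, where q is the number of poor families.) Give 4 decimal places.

0.2768

Below the line: ¥2,900, ¥4,200, ¥4,400, ¥4,700 (q = 4 of N = 7).
Shortfall ratios (z−y)/z: 0.4821, 0.2500, 0.2143, 0.1607; sum = 1.107143.
I averages over the q = 4 poor units only: 1.107143 / 4 = 0.2768.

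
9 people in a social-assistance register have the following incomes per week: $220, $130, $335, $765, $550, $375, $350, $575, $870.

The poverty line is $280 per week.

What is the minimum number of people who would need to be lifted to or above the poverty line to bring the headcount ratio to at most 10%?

2

2 of the 9 people are poor, so H = 2/9 = 0.222.
A headcount ratio of at most 10% allows at most ⌊0.10 × 9⌋ = 0 poor people.
So at least 2 − 0 = 2 must be lifted.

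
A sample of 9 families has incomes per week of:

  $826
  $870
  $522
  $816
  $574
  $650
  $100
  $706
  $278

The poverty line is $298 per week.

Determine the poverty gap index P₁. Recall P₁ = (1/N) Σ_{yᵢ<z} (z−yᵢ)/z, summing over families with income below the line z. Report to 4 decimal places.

0.0813

Poor units: $100, $278 (q = 2 of N = 9).
Shortfall ratios: (298−100)/298 = 0.6644; (298−278)/298 = 0.0671.
Sum of shortfalls = 0.731544; P₁ averages over all N: 0.731544 / 9 = 0.0813.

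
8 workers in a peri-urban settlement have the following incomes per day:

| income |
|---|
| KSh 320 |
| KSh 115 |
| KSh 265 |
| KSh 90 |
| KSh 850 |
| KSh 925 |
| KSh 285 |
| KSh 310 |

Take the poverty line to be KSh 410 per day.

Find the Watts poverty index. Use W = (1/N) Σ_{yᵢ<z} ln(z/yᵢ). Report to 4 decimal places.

0.5144

Poor units: KSh 90, KSh 115, KSh 265, KSh 285, KSh 310, KSh 320 (q = 6 of N = 8).
Log shortfalls: ln(410/90) = 1.5163; ln(410/115) = 1.2712; ln(410/265) = 0.4364; ln(410/285) = 0.3637; ln(410/310) = 0.2796; ln(410/320) = 0.2478.
W = 4.115089 / 8 = 0.5144.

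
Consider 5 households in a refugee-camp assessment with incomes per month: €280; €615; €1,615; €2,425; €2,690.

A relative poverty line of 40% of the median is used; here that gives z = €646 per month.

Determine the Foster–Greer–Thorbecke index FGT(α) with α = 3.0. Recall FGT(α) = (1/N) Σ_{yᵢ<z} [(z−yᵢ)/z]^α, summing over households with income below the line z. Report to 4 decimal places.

0.0364

Below the line: €280, €615 (q = 2 of N = 5).
Gap ratios (z−y)/z: (646−280)/646 = 0.5666; (646−615)/646 = 0.0480.
Raised to α = 3.0: 0.18186; 0.00011.
Sum = 0.181974; FGT(3.0) = 0.181974 / 5 = 0.0364.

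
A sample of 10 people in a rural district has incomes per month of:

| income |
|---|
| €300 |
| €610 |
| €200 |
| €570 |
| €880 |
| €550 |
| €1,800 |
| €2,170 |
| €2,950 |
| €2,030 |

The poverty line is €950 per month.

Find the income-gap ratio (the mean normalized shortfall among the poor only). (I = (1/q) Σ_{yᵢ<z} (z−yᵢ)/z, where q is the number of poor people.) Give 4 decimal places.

0.4544

Poor units: €200, €300, €550, €570, €610, €880 (q = 6 of N = 10).
Relative gaps: 0.7895, 0.6842, 0.4211, 0.4000, 0.3579, 0.0737; sum = 2.726316.
The income-gap ratio divides by q (the poor only): 2.726316 / 6 = 0.4544.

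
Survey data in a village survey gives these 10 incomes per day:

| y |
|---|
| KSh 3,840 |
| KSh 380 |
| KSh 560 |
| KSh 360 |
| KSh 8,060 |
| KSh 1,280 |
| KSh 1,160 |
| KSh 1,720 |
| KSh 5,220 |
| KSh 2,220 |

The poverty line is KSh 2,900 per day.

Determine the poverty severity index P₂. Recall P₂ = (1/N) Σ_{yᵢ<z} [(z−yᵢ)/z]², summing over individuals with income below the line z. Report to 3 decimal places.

Incomes under z: KSh 360, KSh 380, KSh 560, KSh 1,160, KSh 1,280, KSh 1,720, KSh 2,220 (q = 7 of N = 10).
Normalized shortfalls: (2900−360)/2900 = 0.8759; (2900−380)/2900 = 0.8690; (2900−560)/2900 = 0.8069; (2900−1160)/2900 = 0.6000; (2900−1280)/2900 = 0.5586; (2900−1720)/2900 = 0.4069; (2900−2220)/2900 = 0.2345.
Squared: 0.7671; 0.7551; 0.6511; 0.3600; 0.3121; 0.1656; 0.0550.
Sum = 3.065922; P₂ = 3.065922 / 10 = 0.307.

0.307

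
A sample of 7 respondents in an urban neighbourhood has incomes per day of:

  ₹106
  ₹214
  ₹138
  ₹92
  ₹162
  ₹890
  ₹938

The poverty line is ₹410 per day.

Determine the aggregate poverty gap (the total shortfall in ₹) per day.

₹1,338

Poor units: ₹92, ₹106, ₹138, ₹162, ₹214 (q = 5 of N = 7).
Individual gaps: 410−92 = 318; 410−106 = 304; 410−138 = 272; 410−162 = 248; 410−214 = 196.
Aggregate gap = ₹1,338.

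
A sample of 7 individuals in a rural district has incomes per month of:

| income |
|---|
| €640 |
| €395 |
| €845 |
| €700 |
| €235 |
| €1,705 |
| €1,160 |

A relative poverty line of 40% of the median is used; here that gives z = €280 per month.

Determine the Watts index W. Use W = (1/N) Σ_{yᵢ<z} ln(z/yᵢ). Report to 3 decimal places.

Below the line: €235 (q = 1 of N = 7).
ln(z/y) terms: ln(280/235) = 0.1752.
W = 0.175204 / 7 = 0.025.

0.025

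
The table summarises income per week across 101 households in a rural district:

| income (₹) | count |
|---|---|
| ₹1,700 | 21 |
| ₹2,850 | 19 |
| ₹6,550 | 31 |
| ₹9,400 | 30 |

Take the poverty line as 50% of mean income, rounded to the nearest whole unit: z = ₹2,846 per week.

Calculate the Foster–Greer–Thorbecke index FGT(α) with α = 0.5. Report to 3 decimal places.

Poor units: 21×₹1,700 (q = 21 of N = 101).
Relative gaps: (2846−1700)/2846 = 0.4027 (×21).
Raised to α = 0.5: 0.63456 (×21).
Sum = 13.325827; FGT(0.5) = 13.325827 / 101 = 0.132.

0.132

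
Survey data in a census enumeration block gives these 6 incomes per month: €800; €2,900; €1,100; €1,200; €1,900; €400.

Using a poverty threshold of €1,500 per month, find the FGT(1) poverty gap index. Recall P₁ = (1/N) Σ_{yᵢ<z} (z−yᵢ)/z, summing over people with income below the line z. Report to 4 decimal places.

Below z: €400, €800, €1,100, €1,200 (q = 4 of N = 6).
Gap ratios (z−y)/z: (1500−400)/1500 = 0.7333; (1500−800)/1500 = 0.4667; (1500−1100)/1500 = 0.2667; (1500−1200)/1500 = 0.2000.
Sum of shortfalls = 1.666667; P₁ averages over all N: 1.666667 / 6 = 0.2778.

0.2778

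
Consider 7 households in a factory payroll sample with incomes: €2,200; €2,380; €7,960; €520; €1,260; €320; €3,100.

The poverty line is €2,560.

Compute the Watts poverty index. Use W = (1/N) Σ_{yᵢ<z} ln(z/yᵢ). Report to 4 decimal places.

0.6581

Incomes under z: €320, €520, €1,260, €2,200, €2,380 (q = 5 of N = 7).
ln(z/y) terms: ln(2560/320) = 2.0794; ln(2560/520) = 1.5939; ln(2560/1260) = 0.7089; ln(2560/2200) = 0.1515; ln(2560/2380) = 0.0729.
W = 4.606727 / 7 = 0.6581.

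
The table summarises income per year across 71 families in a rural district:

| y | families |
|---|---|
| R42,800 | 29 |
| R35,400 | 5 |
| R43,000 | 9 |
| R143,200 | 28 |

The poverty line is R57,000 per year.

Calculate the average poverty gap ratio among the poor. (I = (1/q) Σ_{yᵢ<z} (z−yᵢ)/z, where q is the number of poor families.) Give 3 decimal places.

Incomes under z: 5×R35,400, 29×R42,800, 9×R43,000 (q = 43 of N = 71).
Shortfall ratios (z−y)/z: 0.3789 (×5), 0.2491 (×29), 0.2456 (×9); sum = 11.329825.
The income-gap ratio divides by q (the poor only): 11.329825 / 43 = 0.263.

0.263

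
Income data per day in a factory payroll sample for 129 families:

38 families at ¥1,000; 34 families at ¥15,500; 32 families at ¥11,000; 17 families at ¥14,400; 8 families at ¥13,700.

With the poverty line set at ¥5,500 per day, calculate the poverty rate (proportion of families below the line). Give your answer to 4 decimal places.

0.2946

38 of the 129 families have income below ¥5,500.
H = 38/129 = 0.2946.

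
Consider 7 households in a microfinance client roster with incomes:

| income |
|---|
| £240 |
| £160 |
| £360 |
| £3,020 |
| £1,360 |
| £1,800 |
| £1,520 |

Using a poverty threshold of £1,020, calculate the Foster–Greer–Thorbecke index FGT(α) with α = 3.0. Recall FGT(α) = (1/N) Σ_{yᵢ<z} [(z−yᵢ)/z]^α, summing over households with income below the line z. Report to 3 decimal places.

0.188

Below the line: £160, £240, £360 (q = 3 of N = 7).
Relative gaps: (1020−160)/1020 = 0.8431; (1020−240)/1020 = 0.7647; (1020−360)/1020 = 0.6471.
Raised to α = 3.0: 0.59937; 0.44718; 0.27091.
Sum = 1.317465; FGT(3.0) = 1.317465 / 7 = 0.188.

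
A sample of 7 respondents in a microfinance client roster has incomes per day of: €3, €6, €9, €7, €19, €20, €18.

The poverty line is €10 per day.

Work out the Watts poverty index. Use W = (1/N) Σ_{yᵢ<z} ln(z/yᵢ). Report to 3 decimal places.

0.311

Below z: €3, €6, €7, €9 (q = 4 of N = 7).
Log gaps: ln(10/3) = 1.2040; ln(10/6) = 0.5108; ln(10/7) = 0.3567; ln(10/9) = 0.1054.
W = 2.176834 / 7 = 0.311.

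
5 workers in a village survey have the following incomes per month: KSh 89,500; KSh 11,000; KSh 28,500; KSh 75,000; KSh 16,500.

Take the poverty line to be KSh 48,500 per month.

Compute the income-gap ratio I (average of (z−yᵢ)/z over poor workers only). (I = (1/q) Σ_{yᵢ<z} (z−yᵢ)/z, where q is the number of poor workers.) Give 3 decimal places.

0.615

Poor units: KSh 11,000, KSh 16,500, KSh 28,500 (q = 3 of N = 5).
Relative gaps: 0.7732, 0.6598, 0.4124; sum = 1.845361.
The income-gap ratio divides by q (the poor only): 1.845361 / 3 = 0.615.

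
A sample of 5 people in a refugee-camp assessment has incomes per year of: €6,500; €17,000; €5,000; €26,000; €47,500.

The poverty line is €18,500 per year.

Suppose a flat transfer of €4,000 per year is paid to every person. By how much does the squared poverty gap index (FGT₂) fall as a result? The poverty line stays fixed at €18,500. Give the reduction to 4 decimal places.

Before: below the line — €5,000, €6,500, €17,000; squared poverty gap index (FGT₂) = 0.191965.
After the €4,000 transfer: below the line — €9,000, €10,500; squared poverty gap index (FGT₂) = 0.090139.
Reduction = 0.191965 − 0.090139 = 0.1018.

0.1018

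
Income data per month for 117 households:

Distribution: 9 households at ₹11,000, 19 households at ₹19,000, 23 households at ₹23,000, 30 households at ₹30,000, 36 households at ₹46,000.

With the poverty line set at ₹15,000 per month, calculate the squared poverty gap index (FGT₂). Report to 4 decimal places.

Poor units: 9×₹11,000 (q = 9 of N = 117).
Normalized shortfalls: (15000−11000)/15000 = 0.2667 (×9).
Squared: 0.0711 (×9).
Sum = 0.640000; P₂ = 0.640000 / 117 = 0.0055.

0.0055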